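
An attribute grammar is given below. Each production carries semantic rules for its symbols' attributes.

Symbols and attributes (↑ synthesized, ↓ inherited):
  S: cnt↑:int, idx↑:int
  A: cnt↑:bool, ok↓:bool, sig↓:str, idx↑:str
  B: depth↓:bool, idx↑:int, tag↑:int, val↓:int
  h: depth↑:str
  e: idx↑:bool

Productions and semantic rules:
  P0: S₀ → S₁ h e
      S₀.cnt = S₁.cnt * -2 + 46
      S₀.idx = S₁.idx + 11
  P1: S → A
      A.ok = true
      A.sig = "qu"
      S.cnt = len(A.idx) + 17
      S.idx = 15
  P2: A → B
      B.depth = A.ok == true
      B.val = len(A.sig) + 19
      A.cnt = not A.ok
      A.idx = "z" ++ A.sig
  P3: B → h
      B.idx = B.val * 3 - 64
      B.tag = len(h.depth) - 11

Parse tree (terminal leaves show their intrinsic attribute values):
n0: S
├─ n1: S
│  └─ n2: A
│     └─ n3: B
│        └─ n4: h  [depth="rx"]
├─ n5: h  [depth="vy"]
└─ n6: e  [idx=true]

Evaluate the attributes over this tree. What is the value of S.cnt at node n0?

6

1. n2.ok = true  [true]
2. n2.sig = "qu"  ["qu"]
3. n3.depth = true  [A.ok == true]
4. n3.val = 21  [len(A.sig) + 19]
5. n4.depth = "rx"  [terminal]
6. n3.idx = -1  [B.val * 3 - 64]
7. n3.tag = -9  [len(h.depth) - 11]
8. n2.cnt = false  [not A.ok]
9. n2.idx = "zqu"  ["z" ++ A.sig]
10. n1.cnt = 20  [len(A.idx) + 17]
11. n1.idx = 15  [15]
12. n5.depth = "vy"  [terminal]
13. n6.idx = true  [terminal]
14. n0.cnt = 6  [S₁.cnt * -2 + 46]
15. n0.idx = 26  [S₁.idx + 11]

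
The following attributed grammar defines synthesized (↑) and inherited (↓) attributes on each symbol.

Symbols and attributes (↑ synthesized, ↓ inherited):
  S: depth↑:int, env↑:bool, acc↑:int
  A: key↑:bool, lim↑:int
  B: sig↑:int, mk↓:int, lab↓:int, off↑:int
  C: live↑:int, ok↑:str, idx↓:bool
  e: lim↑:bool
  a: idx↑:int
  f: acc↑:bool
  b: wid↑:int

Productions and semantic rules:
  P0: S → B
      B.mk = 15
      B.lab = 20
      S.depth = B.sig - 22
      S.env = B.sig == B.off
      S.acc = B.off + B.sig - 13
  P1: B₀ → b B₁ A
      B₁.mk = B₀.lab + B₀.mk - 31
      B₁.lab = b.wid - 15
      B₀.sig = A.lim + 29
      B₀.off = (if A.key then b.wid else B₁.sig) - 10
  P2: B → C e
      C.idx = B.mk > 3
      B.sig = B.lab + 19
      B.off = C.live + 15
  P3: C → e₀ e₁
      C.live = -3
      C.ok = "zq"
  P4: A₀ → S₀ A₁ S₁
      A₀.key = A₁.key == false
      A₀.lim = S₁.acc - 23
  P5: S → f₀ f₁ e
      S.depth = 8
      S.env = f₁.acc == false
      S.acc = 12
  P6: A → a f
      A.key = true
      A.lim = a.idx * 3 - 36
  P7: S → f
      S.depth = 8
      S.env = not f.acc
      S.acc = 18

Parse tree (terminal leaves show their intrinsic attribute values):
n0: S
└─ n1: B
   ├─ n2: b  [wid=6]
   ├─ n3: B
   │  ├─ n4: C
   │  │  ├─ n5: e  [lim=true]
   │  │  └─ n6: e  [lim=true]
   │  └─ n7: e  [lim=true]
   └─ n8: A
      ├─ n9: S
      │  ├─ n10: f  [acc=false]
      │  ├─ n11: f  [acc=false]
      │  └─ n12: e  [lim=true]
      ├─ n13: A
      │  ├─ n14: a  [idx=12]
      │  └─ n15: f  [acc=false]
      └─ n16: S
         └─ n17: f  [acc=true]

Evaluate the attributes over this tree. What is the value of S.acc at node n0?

11

1. n1.mk = 15  [15]
2. n1.lab = 20  [20]
3. n2.wid = 6  [terminal]
4. n3.mk = 4  [B₀.lab + B₀.mk - 31]
5. n3.lab = -9  [b.wid - 15]
6. n4.idx = true  [B.mk > 3]
7. n5.lim = true  [terminal]
8. n6.lim = true  [terminal]
9. n4.live = -3  [-3]
10. n4.ok = "zq"  ["zq"]
11. n7.lim = true  [terminal]
12. n3.sig = 10  [B.lab + 19]
13. n3.off = 12  [C.live + 15]
14. n10.acc = false  [terminal]
15. n11.acc = false  [terminal]
16. n12.lim = true  [terminal]
17. n9.depth = 8  [8]
18. n9.env = true  [f₁.acc == false]
19. n9.acc = 12  [12]
20. n14.idx = 12  [terminal]
21. n15.acc = false  [terminal]
22. n13.key = true  [true]
23. n13.lim = 0  [a.idx * 3 - 36]
24. n17.acc = true  [terminal]
25. n16.depth = 8  [8]
26. n16.env = false  [not f.acc]
27. n16.acc = 18  [18]
28. n8.key = false  [A₁.key == false]
29. n8.lim = -5  [S₁.acc - 23]
30. n1.sig = 24  [A.lim + 29]
31. n1.off = 0  [(if A.key then b.wid else B₁.sig) - 10]
32. n0.depth = 2  [B.sig - 22]
33. n0.env = false  [B.sig == B.off]
34. n0.acc = 11  [B.off + B.sig - 13]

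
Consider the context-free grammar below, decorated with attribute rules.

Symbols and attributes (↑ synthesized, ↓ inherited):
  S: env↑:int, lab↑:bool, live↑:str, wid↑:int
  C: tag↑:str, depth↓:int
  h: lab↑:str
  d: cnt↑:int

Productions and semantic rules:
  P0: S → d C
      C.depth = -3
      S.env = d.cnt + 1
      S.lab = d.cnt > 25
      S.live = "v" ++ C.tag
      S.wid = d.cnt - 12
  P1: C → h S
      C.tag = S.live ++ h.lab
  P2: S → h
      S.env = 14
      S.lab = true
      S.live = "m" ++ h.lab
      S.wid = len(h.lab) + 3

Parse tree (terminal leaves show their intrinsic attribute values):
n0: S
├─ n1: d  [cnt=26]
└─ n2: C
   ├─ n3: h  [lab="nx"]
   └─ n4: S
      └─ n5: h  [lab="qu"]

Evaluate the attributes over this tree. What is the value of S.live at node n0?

1. n1.cnt = 26  [terminal]
2. n2.depth = -3  [-3]
3. n3.lab = "nx"  [terminal]
4. n5.lab = "qu"  [terminal]
5. n4.env = 14  [14]
6. n4.lab = true  [true]
7. n4.live = "mqu"  ["m" ++ h.lab]
8. n4.wid = 5  [len(h.lab) + 3]
9. n2.tag = "mqunx"  [S.live ++ h.lab]
10. n0.env = 27  [d.cnt + 1]
11. n0.lab = true  [d.cnt > 25]
12. n0.live = "vmqunx"  ["v" ++ C.tag]
13. n0.wid = 14  [d.cnt - 12]

"vmqunx"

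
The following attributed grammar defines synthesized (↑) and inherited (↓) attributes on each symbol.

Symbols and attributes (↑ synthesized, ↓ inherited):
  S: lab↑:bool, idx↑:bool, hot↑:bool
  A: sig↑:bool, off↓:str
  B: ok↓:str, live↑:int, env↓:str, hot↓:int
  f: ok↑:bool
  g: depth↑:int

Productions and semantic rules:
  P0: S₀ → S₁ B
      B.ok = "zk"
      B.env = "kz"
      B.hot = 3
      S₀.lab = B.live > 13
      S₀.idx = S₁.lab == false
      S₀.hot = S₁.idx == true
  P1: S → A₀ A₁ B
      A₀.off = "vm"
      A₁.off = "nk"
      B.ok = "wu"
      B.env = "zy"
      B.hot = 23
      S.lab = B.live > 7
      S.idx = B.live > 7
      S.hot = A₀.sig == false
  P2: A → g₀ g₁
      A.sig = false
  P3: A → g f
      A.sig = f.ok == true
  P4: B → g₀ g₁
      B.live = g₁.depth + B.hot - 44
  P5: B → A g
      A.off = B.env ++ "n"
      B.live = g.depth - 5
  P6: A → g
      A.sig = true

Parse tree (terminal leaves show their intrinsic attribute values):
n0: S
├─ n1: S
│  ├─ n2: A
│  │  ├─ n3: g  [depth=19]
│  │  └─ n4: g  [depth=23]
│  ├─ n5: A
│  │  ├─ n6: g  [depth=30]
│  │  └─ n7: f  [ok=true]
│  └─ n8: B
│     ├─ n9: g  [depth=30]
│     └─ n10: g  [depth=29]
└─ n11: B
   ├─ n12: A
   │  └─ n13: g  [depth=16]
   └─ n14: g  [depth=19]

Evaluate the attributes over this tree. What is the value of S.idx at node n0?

false

1. n2.off = "vm"  ["vm"]
2. n3.depth = 19  [terminal]
3. n4.depth = 23  [terminal]
4. n2.sig = false  [false]
5. n5.off = "nk"  ["nk"]
6. n6.depth = 30  [terminal]
7. n7.ok = true  [terminal]
8. n5.sig = true  [f.ok == true]
9. n8.ok = "wu"  ["wu"]
10. n8.env = "zy"  ["zy"]
11. n8.hot = 23  [23]
12. n9.depth = 30  [terminal]
13. n10.depth = 29  [terminal]
14. n8.live = 8  [g₁.depth + B.hot - 44]
15. n1.lab = true  [B.live > 7]
16. n1.idx = true  [B.live > 7]
17. n1.hot = true  [A₀.sig == false]
18. n11.ok = "zk"  ["zk"]
19. n11.env = "kz"  ["kz"]
20. n11.hot = 3  [3]
21. n12.off = "kzn"  [B.env ++ "n"]
22. n13.depth = 16  [terminal]
23. n12.sig = true  [true]
24. n14.depth = 19  [terminal]
25. n11.live = 14  [g.depth - 5]
26. n0.lab = true  [B.live > 13]
27. n0.idx = false  [S₁.lab == false]
28. n0.hot = true  [S₁.idx == true]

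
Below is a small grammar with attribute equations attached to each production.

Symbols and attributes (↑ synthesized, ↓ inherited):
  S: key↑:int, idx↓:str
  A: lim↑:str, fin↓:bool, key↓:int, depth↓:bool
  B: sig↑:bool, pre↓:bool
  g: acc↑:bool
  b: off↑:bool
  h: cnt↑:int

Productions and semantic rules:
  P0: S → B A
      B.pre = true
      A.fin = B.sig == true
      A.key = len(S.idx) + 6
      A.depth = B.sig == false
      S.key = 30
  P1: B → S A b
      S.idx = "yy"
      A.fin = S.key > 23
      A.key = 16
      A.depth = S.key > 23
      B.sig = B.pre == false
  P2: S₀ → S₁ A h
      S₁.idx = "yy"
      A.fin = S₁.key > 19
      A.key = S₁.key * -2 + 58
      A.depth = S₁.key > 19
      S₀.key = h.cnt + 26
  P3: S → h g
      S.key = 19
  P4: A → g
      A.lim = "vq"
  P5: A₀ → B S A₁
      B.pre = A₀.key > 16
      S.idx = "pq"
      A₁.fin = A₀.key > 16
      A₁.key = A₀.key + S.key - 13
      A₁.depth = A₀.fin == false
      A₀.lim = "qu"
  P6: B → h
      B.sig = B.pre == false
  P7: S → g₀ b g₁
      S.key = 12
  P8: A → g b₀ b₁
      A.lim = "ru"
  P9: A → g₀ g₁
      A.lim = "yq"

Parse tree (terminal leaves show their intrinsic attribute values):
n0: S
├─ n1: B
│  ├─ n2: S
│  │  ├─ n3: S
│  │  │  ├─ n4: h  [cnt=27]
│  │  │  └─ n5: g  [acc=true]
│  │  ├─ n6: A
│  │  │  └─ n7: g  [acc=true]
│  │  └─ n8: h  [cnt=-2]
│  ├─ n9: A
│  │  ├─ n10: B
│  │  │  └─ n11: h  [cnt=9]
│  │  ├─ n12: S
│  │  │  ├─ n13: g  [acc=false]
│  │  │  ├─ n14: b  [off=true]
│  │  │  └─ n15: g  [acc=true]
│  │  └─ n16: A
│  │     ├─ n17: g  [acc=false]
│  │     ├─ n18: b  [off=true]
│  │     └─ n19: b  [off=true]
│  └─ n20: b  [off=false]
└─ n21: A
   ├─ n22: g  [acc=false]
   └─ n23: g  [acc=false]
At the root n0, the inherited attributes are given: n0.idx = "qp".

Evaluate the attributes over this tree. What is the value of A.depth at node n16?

false

1. n0.idx = "qp"  [given at root]
2. n1.pre = true  [true]
3. n2.idx = "yy"  ["yy"]
4. n3.idx = "yy"  ["yy"]
5. n4.cnt = 27  [terminal]
6. n5.acc = true  [terminal]
7. n3.key = 19  [19]
8. n6.fin = false  [S₁.key > 19]
9. n6.key = 20  [S₁.key * -2 + 58]
10. n6.depth = false  [S₁.key > 19]
11. n7.acc = true  [terminal]
12. n6.lim = "vq"  ["vq"]
13. n8.cnt = -2  [terminal]
14. n2.key = 24  [h.cnt + 26]
15. n9.fin = true  [S.key > 23]
16. n9.key = 16  [16]
17. n9.depth = true  [S.key > 23]
18. n10.pre = false  [A₀.key > 16]
19. n11.cnt = 9  [terminal]
20. n10.sig = true  [B.pre == false]
21. n12.idx = "pq"  ["pq"]
22. n13.acc = false  [terminal]
23. n14.off = true  [terminal]
24. n15.acc = true  [terminal]
25. n12.key = 12  [12]
26. n16.fin = false  [A₀.key > 16]
27. n16.key = 15  [A₀.key + S.key - 13]
28. n16.depth = false  [A₀.fin == false]
29. n17.acc = false  [terminal]
30. n18.off = true  [terminal]
31. n19.off = true  [terminal]
32. n16.lim = "ru"  ["ru"]
33. n9.lim = "qu"  ["qu"]
34. n20.off = false  [terminal]
35. n1.sig = false  [B.pre == false]
36. n21.fin = false  [B.sig == true]
37. n21.key = 8  [len(S.idx) + 6]
38. n21.depth = true  [B.sig == false]
39. n22.acc = false  [terminal]
40. n23.acc = false  [terminal]
41. n21.lim = "yq"  ["yq"]
42. n0.key = 30  [30]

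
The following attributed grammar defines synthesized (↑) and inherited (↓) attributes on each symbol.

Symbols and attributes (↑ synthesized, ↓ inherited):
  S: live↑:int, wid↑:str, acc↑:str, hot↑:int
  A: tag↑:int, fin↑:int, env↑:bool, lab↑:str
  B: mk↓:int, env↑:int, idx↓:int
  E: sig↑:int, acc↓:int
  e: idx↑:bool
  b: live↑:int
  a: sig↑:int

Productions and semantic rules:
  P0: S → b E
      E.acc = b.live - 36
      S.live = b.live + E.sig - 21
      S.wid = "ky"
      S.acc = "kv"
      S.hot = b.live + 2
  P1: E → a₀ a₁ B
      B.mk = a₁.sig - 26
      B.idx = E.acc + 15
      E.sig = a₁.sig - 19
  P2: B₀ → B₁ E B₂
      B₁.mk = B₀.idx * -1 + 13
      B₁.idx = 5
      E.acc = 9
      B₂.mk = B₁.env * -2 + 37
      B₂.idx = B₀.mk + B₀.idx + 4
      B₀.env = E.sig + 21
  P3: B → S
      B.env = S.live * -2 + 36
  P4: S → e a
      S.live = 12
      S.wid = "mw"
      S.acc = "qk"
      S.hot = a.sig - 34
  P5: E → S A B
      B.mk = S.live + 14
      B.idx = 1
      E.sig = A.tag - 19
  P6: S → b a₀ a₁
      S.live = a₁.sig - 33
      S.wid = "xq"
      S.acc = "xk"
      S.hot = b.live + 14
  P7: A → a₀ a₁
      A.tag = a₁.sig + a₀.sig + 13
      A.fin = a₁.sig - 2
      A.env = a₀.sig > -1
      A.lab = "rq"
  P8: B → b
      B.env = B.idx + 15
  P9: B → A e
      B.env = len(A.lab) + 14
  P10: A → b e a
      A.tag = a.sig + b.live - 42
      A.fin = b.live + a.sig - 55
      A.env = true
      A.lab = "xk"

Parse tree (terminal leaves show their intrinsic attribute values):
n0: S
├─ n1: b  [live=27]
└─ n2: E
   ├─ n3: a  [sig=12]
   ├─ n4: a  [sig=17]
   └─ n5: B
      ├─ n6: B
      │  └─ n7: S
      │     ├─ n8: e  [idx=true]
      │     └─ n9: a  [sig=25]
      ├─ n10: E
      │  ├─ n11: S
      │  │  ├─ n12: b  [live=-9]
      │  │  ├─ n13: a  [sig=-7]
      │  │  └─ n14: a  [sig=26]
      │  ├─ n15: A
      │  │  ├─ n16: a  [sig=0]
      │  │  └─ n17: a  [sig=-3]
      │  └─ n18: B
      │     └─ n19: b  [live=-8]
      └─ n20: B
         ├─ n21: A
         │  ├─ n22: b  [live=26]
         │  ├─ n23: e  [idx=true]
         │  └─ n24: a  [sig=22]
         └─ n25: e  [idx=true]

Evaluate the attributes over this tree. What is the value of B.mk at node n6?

1. n1.live = 27  [terminal]
2. n2.acc = -9  [b.live - 36]
3. n3.sig = 12  [terminal]
4. n4.sig = 17  [terminal]
5. n5.mk = -9  [a₁.sig - 26]
6. n5.idx = 6  [E.acc + 15]
7. n6.mk = 7  [B₀.idx * -1 + 13]
8. n6.idx = 5  [5]
9. n8.idx = true  [terminal]
10. n9.sig = 25  [terminal]
11. n7.live = 12  [12]
12. n7.wid = "mw"  ["mw"]
13. n7.acc = "qk"  ["qk"]
14. n7.hot = -9  [a.sig - 34]
15. n6.env = 12  [S.live * -2 + 36]
16. n10.acc = 9  [9]
17. n12.live = -9  [terminal]
18. n13.sig = -7  [terminal]
19. n14.sig = 26  [terminal]
20. n11.live = -7  [a₁.sig - 33]
21. n11.wid = "xq"  ["xq"]
22. n11.acc = "xk"  ["xk"]
23. n11.hot = 5  [b.live + 14]
24. n16.sig = 0  [terminal]
25. n17.sig = -3  [terminal]
26. n15.tag = 10  [a₁.sig + a₀.sig + 13]
27. n15.fin = -5  [a₁.sig - 2]
28. n15.env = true  [a₀.sig > -1]
29. n15.lab = "rq"  ["rq"]
30. n18.mk = 7  [S.live + 14]
31. n18.idx = 1  [1]
32. n19.live = -8  [terminal]
33. n18.env = 16  [B.idx + 15]
34. n10.sig = -9  [A.tag - 19]
35. n20.mk = 13  [B₁.env * -2 + 37]
36. n20.idx = 1  [B₀.mk + B₀.idx + 4]
37. n22.live = 26  [terminal]
38. n23.idx = true  [terminal]
39. n24.sig = 22  [terminal]
40. n21.tag = 6  [a.sig + b.live - 42]
41. n21.fin = -7  [b.live + a.sig - 55]
42. n21.env = true  [true]
43. n21.lab = "xk"  ["xk"]
44. n25.idx = true  [terminal]
45. n20.env = 16  [len(A.lab) + 14]
46. n5.env = 12  [E.sig + 21]
47. n2.sig = -2  [a₁.sig - 19]
48. n0.live = 4  [b.live + E.sig - 21]
49. n0.wid = "ky"  ["ky"]
50. n0.acc = "kv"  ["kv"]
51. n0.hot = 29  [b.live + 2]

7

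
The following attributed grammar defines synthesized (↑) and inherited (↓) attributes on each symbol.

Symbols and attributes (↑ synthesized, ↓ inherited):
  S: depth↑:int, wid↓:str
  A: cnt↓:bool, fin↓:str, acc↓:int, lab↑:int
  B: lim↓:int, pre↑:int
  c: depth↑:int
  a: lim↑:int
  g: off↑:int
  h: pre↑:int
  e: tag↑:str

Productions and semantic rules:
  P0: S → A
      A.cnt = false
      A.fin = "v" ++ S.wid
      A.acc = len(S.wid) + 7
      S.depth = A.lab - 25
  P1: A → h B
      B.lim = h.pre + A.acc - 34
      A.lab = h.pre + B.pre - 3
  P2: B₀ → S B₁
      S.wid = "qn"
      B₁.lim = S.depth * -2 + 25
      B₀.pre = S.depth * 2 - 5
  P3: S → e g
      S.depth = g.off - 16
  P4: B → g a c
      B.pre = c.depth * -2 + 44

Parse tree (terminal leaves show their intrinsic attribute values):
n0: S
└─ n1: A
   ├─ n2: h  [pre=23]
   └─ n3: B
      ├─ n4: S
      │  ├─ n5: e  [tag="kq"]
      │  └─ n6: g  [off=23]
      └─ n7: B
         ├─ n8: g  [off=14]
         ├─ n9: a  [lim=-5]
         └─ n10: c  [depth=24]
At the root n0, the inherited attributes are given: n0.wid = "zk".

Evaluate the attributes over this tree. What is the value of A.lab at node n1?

29

1. n0.wid = "zk"  [given at root]
2. n1.cnt = false  [false]
3. n1.fin = "vzk"  ["v" ++ S.wid]
4. n1.acc = 9  [len(S.wid) + 7]
5. n2.pre = 23  [terminal]
6. n3.lim = -2  [h.pre + A.acc - 34]
7. n4.wid = "qn"  ["qn"]
8. n5.tag = "kq"  [terminal]
9. n6.off = 23  [terminal]
10. n4.depth = 7  [g.off - 16]
11. n7.lim = 11  [S.depth * -2 + 25]
12. n8.off = 14  [terminal]
13. n9.lim = -5  [terminal]
14. n10.depth = 24  [terminal]
15. n7.pre = -4  [c.depth * -2 + 44]
16. n3.pre = 9  [S.depth * 2 - 5]
17. n1.lab = 29  [h.pre + B.pre - 3]
18. n0.depth = 4  [A.lab - 25]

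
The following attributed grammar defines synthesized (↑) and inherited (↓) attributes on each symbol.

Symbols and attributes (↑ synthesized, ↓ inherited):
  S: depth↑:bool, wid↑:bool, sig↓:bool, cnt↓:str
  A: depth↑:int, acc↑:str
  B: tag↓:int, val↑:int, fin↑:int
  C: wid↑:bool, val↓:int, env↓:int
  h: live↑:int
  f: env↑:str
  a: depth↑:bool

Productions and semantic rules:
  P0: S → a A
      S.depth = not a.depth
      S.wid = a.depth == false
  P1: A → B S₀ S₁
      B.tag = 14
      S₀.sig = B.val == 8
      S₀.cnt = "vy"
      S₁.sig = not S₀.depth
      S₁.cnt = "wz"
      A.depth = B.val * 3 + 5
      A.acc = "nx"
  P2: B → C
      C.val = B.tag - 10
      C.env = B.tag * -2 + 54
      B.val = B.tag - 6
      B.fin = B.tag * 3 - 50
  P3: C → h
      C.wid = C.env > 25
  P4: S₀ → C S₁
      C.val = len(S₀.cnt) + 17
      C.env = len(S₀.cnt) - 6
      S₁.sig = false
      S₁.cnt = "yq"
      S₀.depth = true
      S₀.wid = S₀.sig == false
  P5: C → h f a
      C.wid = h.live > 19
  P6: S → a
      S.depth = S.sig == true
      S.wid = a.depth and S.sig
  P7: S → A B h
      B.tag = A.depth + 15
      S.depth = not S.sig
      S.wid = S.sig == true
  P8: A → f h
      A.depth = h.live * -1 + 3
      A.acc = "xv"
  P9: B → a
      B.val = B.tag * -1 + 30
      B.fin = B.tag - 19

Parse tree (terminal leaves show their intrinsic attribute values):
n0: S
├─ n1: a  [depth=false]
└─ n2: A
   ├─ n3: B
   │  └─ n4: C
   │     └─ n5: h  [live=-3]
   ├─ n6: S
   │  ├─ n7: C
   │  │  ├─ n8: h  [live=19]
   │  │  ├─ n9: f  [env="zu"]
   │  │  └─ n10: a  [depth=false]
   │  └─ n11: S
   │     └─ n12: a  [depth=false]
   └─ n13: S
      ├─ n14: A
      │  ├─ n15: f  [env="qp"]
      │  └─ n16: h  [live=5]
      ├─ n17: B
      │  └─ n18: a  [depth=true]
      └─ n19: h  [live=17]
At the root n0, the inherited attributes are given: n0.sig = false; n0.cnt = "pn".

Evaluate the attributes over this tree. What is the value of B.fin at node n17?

-6

1. n0.sig = false  [given at root]
2. n0.cnt = "pn"  [given at root]
3. n1.depth = false  [terminal]
4. n3.tag = 14  [14]
5. n4.val = 4  [B.tag - 10]
6. n4.env = 26  [B.tag * -2 + 54]
7. n5.live = -3  [terminal]
8. n4.wid = true  [C.env > 25]
9. n3.val = 8  [B.tag - 6]
10. n3.fin = -8  [B.tag * 3 - 50]
11. n6.sig = true  [B.val == 8]
12. n6.cnt = "vy"  ["vy"]
13. n7.val = 19  [len(S₀.cnt) + 17]
14. n7.env = -4  [len(S₀.cnt) - 6]
15. n8.live = 19  [terminal]
16. n9.env = "zu"  [terminal]
17. n10.depth = false  [terminal]
18. n7.wid = false  [h.live > 19]
19. n11.sig = false  [false]
20. n11.cnt = "yq"  ["yq"]
21. n12.depth = false  [terminal]
22. n11.depth = false  [S.sig == true]
23. n11.wid = false  [a.depth and S.sig]
24. n6.depth = true  [true]
25. n6.wid = false  [S₀.sig == false]
26. n13.sig = false  [not S₀.depth]
27. n13.cnt = "wz"  ["wz"]
28. n15.env = "qp"  [terminal]
29. n16.live = 5  [terminal]
30. n14.depth = -2  [h.live * -1 + 3]
31. n14.acc = "xv"  ["xv"]
32. n17.tag = 13  [A.depth + 15]
33. n18.depth = true  [terminal]
34. n17.val = 17  [B.tag * -1 + 30]
35. n17.fin = -6  [B.tag - 19]
36. n19.live = 17  [terminal]
37. n13.depth = true  [not S.sig]
38. n13.wid = false  [S.sig == true]
39. n2.depth = 29  [B.val * 3 + 5]
40. n2.acc = "nx"  ["nx"]
41. n0.depth = true  [not a.depth]
42. n0.wid = true  [a.depth == false]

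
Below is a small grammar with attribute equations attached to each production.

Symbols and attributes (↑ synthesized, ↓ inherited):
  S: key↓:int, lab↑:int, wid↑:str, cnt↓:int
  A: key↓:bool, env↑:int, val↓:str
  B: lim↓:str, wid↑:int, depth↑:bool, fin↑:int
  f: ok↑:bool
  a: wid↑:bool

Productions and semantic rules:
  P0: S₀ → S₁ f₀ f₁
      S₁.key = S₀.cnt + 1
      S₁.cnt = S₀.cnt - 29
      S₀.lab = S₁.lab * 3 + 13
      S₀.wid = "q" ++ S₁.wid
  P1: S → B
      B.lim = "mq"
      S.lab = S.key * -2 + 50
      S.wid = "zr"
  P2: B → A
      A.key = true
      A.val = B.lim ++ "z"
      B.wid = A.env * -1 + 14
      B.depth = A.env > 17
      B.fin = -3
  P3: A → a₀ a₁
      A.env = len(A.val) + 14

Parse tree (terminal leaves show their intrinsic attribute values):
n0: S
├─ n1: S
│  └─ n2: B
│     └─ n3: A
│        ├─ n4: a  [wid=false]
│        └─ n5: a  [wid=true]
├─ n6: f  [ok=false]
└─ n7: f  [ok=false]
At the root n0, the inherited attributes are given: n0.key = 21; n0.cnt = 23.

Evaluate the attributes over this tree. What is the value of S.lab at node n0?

19

1. n0.key = 21  [given at root]
2. n0.cnt = 23  [given at root]
3. n1.key = 24  [S₀.cnt + 1]
4. n1.cnt = -6  [S₀.cnt - 29]
5. n2.lim = "mq"  ["mq"]
6. n3.key = true  [true]
7. n3.val = "mqz"  [B.lim ++ "z"]
8. n4.wid = false  [terminal]
9. n5.wid = true  [terminal]
10. n3.env = 17  [len(A.val) + 14]
11. n2.wid = -3  [A.env * -1 + 14]
12. n2.depth = false  [A.env > 17]
13. n2.fin = -3  [-3]
14. n1.lab = 2  [S.key * -2 + 50]
15. n1.wid = "zr"  ["zr"]
16. n6.ok = false  [terminal]
17. n7.ok = false  [terminal]
18. n0.lab = 19  [S₁.lab * 3 + 13]
19. n0.wid = "qzr"  ["q" ++ S₁.wid]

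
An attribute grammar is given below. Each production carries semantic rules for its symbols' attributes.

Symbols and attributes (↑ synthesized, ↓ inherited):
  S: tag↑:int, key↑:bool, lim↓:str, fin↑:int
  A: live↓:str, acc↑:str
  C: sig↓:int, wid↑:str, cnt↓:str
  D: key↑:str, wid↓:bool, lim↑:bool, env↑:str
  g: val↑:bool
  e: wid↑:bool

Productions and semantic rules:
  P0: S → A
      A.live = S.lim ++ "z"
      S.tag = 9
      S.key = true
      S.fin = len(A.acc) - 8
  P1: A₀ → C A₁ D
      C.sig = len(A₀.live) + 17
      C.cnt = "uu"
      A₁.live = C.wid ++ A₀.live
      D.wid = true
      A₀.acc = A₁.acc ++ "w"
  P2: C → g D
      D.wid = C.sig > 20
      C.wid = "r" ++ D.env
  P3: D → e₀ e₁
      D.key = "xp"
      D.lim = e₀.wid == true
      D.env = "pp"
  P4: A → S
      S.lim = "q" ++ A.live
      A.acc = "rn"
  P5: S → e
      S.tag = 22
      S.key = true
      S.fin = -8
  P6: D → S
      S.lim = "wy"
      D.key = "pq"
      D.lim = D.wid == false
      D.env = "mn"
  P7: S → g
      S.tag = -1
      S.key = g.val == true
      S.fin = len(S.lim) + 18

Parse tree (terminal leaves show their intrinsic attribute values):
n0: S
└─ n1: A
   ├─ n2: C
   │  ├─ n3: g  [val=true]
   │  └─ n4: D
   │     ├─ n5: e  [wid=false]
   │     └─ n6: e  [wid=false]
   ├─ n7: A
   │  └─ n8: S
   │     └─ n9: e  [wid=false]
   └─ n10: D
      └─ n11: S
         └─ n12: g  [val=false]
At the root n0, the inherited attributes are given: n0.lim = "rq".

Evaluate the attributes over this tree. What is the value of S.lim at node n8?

"qrpprqz"

1. n0.lim = "rq"  [given at root]
2. n1.live = "rqz"  [S.lim ++ "z"]
3. n2.sig = 20  [len(A₀.live) + 17]
4. n2.cnt = "uu"  ["uu"]
5. n3.val = true  [terminal]
6. n4.wid = false  [C.sig > 20]
7. n5.wid = false  [terminal]
8. n6.wid = false  [terminal]
9. n4.key = "xp"  ["xp"]
10. n4.lim = false  [e₀.wid == true]
11. n4.env = "pp"  ["pp"]
12. n2.wid = "rpp"  ["r" ++ D.env]
13. n7.live = "rpprqz"  [C.wid ++ A₀.live]
14. n8.lim = "qrpprqz"  ["q" ++ A.live]
15. n9.wid = false  [terminal]
16. n8.tag = 22  [22]
17. n8.key = true  [true]
18. n8.fin = -8  [-8]
19. n7.acc = "rn"  ["rn"]
20. n10.wid = true  [true]
21. n11.lim = "wy"  ["wy"]
22. n12.val = false  [terminal]
23. n11.tag = -1  [-1]
24. n11.key = false  [g.val == true]
25. n11.fin = 20  [len(S.lim) + 18]
26. n10.key = "pq"  ["pq"]
27. n10.lim = false  [D.wid == false]
28. n10.env = "mn"  ["mn"]
29. n1.acc = "rnw"  [A₁.acc ++ "w"]
30. n0.tag = 9  [9]
31. n0.key = true  [true]
32. n0.fin = -5  [len(A.acc) - 8]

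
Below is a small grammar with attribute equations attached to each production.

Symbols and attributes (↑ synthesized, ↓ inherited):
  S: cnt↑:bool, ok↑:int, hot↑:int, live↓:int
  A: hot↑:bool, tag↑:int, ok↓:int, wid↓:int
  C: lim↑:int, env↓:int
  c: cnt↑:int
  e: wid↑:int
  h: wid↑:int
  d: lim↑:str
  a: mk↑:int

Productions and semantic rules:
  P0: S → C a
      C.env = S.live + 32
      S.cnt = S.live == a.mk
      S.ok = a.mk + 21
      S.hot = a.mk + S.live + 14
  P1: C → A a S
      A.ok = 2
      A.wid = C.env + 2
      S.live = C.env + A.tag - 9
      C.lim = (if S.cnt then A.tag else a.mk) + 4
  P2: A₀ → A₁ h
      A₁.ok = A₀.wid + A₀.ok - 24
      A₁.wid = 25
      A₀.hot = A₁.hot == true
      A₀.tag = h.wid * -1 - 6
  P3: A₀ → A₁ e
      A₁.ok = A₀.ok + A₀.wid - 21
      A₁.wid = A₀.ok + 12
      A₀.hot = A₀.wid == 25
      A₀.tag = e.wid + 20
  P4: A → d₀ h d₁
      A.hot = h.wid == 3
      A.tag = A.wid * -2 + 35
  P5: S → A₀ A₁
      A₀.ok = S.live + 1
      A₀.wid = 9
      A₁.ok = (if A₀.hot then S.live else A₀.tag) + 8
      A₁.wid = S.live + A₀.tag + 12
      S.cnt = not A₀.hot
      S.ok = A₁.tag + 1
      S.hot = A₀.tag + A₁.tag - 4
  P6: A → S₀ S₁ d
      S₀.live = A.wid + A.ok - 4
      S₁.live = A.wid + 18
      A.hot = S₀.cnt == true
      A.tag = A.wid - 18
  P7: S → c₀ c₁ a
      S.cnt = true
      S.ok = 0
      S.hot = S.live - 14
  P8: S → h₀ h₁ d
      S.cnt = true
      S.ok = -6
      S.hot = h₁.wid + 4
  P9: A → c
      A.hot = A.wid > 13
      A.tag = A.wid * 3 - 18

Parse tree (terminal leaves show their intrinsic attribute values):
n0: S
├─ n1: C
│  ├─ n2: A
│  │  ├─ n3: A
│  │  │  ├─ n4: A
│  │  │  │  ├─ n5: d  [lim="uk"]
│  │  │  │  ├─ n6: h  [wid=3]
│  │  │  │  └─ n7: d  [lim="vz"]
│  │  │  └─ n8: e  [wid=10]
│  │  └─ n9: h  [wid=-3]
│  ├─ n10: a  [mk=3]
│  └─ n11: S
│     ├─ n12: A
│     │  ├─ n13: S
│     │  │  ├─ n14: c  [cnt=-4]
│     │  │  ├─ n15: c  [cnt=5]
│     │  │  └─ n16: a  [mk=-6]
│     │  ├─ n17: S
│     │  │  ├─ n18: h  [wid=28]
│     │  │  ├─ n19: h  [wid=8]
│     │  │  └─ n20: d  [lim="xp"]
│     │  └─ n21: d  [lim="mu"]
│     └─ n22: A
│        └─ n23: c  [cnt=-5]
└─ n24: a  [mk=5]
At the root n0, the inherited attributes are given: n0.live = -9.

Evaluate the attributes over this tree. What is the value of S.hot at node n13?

1. n0.live = -9  [given at root]
2. n1.env = 23  [S.live + 32]
3. n2.ok = 2  [2]
4. n2.wid = 25  [C.env + 2]
5. n3.ok = 3  [A₀.wid + A₀.ok - 24]
6. n3.wid = 25  [25]
7. n4.ok = 7  [A₀.ok + A₀.wid - 21]
8. n4.wid = 15  [A₀.ok + 12]
9. n5.lim = "uk"  [terminal]
10. n6.wid = 3  [terminal]
11. n7.lim = "vz"  [terminal]
12. n4.hot = true  [h.wid == 3]
13. n4.tag = 5  [A.wid * -2 + 35]
14. n8.wid = 10  [terminal]
15. n3.hot = true  [A₀.wid == 25]
16. n3.tag = 30  [e.wid + 20]
17. n9.wid = -3  [terminal]
18. n2.hot = true  [A₁.hot == true]
19. n2.tag = -3  [h.wid * -1 - 6]
20. n10.mk = 3  [terminal]
21. n11.live = 11  [C.env + A.tag - 9]
22. n12.ok = 12  [S.live + 1]
23. n12.wid = 9  [9]
24. n13.live = 17  [A.wid + A.ok - 4]
25. n14.cnt = -4  [terminal]
26. n15.cnt = 5  [terminal]
27. n16.mk = -6  [terminal]
28. n13.cnt = true  [true]
29. n13.ok = 0  [0]
30. n13.hot = 3  [S.live - 14]
31. n17.live = 27  [A.wid + 18]
32. n18.wid = 28  [terminal]
33. n19.wid = 8  [terminal]
34. n20.lim = "xp"  [terminal]
35. n17.cnt = true  [true]
36. n17.ok = -6  [-6]
37. n17.hot = 12  [h₁.wid + 4]
38. n21.lim = "mu"  [terminal]
39. n12.hot = true  [S₀.cnt == true]
40. n12.tag = -9  [A.wid - 18]
41. n22.ok = 19  [(if A₀.hot then S.live else A₀.tag) + 8]
42. n22.wid = 14  [S.live + A₀.tag + 12]
43. n23.cnt = -5  [terminal]
44. n22.hot = true  [A.wid > 13]
45. n22.tag = 24  [A.wid * 3 - 18]
46. n11.cnt = false  [not A₀.hot]
47. n11.ok = 25  [A₁.tag + 1]
48. n11.hot = 11  [A₀.tag + A₁.tag - 4]
49. n1.lim = 7  [(if S.cnt then A.tag else a.mk) + 4]
50. n24.mk = 5  [terminal]
51. n0.cnt = false  [S.live == a.mk]
52. n0.ok = 26  [a.mk + 21]
53. n0.hot = 10  [a.mk + S.live + 14]

3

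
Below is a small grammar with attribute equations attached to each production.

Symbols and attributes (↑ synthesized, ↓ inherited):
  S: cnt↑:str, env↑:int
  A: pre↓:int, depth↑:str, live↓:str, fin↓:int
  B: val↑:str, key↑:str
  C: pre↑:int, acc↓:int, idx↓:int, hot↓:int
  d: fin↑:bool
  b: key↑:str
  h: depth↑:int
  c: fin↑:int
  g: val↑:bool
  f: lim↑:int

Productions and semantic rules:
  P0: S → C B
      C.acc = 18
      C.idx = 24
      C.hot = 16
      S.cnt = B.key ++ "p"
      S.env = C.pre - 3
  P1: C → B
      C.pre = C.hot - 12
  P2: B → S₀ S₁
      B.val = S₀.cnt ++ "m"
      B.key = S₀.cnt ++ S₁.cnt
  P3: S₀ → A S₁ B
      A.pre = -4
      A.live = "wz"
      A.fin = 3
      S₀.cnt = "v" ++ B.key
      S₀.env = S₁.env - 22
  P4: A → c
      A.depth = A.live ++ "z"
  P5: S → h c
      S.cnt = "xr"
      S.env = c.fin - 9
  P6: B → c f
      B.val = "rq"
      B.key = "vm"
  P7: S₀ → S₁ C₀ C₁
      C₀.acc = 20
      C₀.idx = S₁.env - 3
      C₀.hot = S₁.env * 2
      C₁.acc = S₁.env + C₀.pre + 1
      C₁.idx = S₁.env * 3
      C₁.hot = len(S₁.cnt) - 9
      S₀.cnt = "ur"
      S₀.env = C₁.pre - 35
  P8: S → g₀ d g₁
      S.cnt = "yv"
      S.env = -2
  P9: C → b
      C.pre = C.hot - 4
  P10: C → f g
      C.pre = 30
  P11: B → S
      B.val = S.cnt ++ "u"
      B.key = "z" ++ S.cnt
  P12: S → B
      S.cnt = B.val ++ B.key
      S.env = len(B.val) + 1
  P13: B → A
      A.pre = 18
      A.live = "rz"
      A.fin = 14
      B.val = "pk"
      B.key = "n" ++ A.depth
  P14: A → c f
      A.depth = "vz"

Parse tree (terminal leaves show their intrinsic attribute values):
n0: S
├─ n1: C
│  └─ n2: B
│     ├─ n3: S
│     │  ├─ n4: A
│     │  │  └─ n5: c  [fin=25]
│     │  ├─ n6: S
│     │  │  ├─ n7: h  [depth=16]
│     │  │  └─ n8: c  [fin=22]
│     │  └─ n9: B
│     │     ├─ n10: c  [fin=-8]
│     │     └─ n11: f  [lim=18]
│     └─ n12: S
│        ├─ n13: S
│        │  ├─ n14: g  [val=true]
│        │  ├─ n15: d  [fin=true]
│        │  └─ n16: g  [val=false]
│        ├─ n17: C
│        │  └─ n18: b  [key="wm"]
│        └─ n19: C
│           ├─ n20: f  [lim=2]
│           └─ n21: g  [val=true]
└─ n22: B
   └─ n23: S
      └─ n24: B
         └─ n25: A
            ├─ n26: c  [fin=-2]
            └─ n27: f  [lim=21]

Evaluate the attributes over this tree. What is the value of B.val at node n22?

1. n1.acc = 18  [18]
2. n1.idx = 24  [24]
3. n1.hot = 16  [16]
4. n4.pre = -4  [-4]
5. n4.live = "wz"  ["wz"]
6. n4.fin = 3  [3]
7. n5.fin = 25  [terminal]
8. n4.depth = "wzz"  [A.live ++ "z"]
9. n7.depth = 16  [terminal]
10. n8.fin = 22  [terminal]
11. n6.cnt = "xr"  ["xr"]
12. n6.env = 13  [c.fin - 9]
13. n10.fin = -8  [terminal]
14. n11.lim = 18  [terminal]
15. n9.val = "rq"  ["rq"]
16. n9.key = "vm"  ["vm"]
17. n3.cnt = "vvm"  ["v" ++ B.key]
18. n3.env = -9  [S₁.env - 22]
19. n14.val = true  [terminal]
20. n15.fin = true  [terminal]
21. n16.val = false  [terminal]
22. n13.cnt = "yv"  ["yv"]
23. n13.env = -2  [-2]
24. n17.acc = 20  [20]
25. n17.idx = -5  [S₁.env - 3]
26. n17.hot = -4  [S₁.env * 2]
27. n18.key = "wm"  [terminal]
28. n17.pre = -8  [C.hot - 4]
29. n19.acc = -9  [S₁.env + C₀.pre + 1]
30. n19.idx = -6  [S₁.env * 3]
31. n19.hot = -7  [len(S₁.cnt) - 9]
32. n20.lim = 2  [terminal]
33. n21.val = true  [terminal]
34. n19.pre = 30  [30]
35. n12.cnt = "ur"  ["ur"]
36. n12.env = -5  [C₁.pre - 35]
37. n2.val = "vvmm"  [S₀.cnt ++ "m"]
38. n2.key = "vvmur"  [S₀.cnt ++ S₁.cnt]
39. n1.pre = 4  [C.hot - 12]
40. n25.pre = 18  [18]
41. n25.live = "rz"  ["rz"]
42. n25.fin = 14  [14]
43. n26.fin = -2  [terminal]
44. n27.lim = 21  [terminal]
45. n25.depth = "vz"  ["vz"]
46. n24.val = "pk"  ["pk"]
47. n24.key = "nvz"  ["n" ++ A.depth]
48. n23.cnt = "pknvz"  [B.val ++ B.key]
49. n23.env = 3  [len(B.val) + 1]
50. n22.val = "pknvzu"  [S.cnt ++ "u"]
51. n22.key = "zpknvz"  ["z" ++ S.cnt]
52. n0.cnt = "zpknvzp"  [B.key ++ "p"]
53. n0.env = 1  [C.pre - 3]

"pknvzu"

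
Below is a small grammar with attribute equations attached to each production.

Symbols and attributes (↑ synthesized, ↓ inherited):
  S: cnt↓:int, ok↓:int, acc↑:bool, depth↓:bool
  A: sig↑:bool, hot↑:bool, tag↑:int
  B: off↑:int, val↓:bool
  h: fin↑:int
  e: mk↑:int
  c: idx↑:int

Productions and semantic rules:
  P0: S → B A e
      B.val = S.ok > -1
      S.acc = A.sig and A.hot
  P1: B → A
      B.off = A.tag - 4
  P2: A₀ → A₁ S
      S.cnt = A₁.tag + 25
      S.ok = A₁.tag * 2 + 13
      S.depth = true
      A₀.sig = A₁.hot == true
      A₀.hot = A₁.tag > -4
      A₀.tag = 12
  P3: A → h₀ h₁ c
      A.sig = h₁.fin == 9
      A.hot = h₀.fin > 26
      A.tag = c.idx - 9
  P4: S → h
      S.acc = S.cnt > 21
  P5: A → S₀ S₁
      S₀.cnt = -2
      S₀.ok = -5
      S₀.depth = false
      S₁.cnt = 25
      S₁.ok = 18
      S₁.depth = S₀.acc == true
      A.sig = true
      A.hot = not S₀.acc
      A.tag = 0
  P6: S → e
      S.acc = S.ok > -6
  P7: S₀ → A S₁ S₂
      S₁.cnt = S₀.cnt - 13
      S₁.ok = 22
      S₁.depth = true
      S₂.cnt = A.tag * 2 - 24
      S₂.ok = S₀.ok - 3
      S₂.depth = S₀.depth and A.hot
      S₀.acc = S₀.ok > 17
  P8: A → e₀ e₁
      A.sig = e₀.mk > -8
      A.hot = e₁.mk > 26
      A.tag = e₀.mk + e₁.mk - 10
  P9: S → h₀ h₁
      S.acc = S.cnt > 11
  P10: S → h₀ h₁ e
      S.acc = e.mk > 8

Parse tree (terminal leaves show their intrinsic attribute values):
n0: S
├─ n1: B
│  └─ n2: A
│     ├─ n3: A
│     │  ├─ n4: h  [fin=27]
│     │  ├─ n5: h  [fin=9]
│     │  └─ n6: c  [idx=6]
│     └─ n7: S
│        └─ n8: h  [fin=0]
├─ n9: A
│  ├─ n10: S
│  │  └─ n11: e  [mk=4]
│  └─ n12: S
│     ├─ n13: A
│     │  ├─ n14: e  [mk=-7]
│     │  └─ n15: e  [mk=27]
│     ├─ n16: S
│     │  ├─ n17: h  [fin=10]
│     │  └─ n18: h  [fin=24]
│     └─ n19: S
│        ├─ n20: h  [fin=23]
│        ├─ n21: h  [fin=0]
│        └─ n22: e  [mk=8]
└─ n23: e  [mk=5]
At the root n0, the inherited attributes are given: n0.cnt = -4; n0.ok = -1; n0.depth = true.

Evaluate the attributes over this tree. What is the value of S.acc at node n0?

false

1. n0.cnt = -4  [given at root]
2. n0.ok = -1  [given at root]
3. n0.depth = true  [given at root]
4. n1.val = false  [S.ok > -1]
5. n4.fin = 27  [terminal]
6. n5.fin = 9  [terminal]
7. n6.idx = 6  [terminal]
8. n3.sig = true  [h₁.fin == 9]
9. n3.hot = true  [h₀.fin > 26]
10. n3.tag = -3  [c.idx - 9]
11. n7.cnt = 22  [A₁.tag + 25]
12. n7.ok = 7  [A₁.tag * 2 + 13]
13. n7.depth = true  [true]
14. n8.fin = 0  [terminal]
15. n7.acc = true  [S.cnt > 21]
16. n2.sig = true  [A₁.hot == true]
17. n2.hot = true  [A₁.tag > -4]
18. n2.tag = 12  [12]
19. n1.off = 8  [A.tag - 4]
20. n10.cnt = -2  [-2]
21. n10.ok = -5  [-5]
22. n10.depth = false  [false]
23. n11.mk = 4  [terminal]
24. n10.acc = true  [S.ok > -6]
25. n12.cnt = 25  [25]
26. n12.ok = 18  [18]
27. n12.depth = true  [S₀.acc == true]
28. n14.mk = -7  [terminal]
29. n15.mk = 27  [terminal]
30. n13.sig = true  [e₀.mk > -8]
31. n13.hot = true  [e₁.mk > 26]
32. n13.tag = 10  [e₀.mk + e₁.mk - 10]
33. n16.cnt = 12  [S₀.cnt - 13]
34. n16.ok = 22  [22]
35. n16.depth = true  [true]
36. n17.fin = 10  [terminal]
37. n18.fin = 24  [terminal]
38. n16.acc = true  [S.cnt > 11]
39. n19.cnt = -4  [A.tag * 2 - 24]
40. n19.ok = 15  [S₀.ok - 3]
41. n19.depth = true  [S₀.depth and A.hot]
42. n20.fin = 23  [terminal]
43. n21.fin = 0  [terminal]
44. n22.mk = 8  [terminal]
45. n19.acc = false  [e.mk > 8]
46. n12.acc = true  [S₀.ok > 17]
47. n9.sig = true  [true]
48. n9.hot = false  [not S₀.acc]
49. n9.tag = 0  [0]
50. n23.mk = 5  [terminal]
51. n0.acc = false  [A.sig and A.hot]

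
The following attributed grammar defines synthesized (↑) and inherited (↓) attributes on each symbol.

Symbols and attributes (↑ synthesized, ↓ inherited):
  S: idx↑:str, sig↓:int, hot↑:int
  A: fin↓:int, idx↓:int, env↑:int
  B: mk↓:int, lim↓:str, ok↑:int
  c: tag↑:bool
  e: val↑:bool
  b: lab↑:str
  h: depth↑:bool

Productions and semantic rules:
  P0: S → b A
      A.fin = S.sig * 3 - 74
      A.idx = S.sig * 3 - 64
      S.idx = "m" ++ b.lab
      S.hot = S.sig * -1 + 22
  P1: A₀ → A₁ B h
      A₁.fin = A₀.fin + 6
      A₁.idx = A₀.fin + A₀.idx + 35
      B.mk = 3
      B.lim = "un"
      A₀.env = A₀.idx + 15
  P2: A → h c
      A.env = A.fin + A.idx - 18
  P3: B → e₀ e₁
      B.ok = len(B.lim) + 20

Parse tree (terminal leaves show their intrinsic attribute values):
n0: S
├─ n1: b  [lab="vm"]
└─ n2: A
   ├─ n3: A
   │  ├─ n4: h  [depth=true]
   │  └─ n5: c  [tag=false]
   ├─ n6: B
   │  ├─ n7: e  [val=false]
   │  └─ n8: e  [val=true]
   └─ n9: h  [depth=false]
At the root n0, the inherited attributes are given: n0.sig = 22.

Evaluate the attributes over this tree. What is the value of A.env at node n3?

1. n0.sig = 22  [given at root]
2. n1.lab = "vm"  [terminal]
3. n2.fin = -8  [S.sig * 3 - 74]
4. n2.idx = 2  [S.sig * 3 - 64]
5. n3.fin = -2  [A₀.fin + 6]
6. n3.idx = 29  [A₀.fin + A₀.idx + 35]
7. n4.depth = true  [terminal]
8. n5.tag = false  [terminal]
9. n3.env = 9  [A.fin + A.idx - 18]
10. n6.mk = 3  [3]
11. n6.lim = "un"  ["un"]
12. n7.val = false  [terminal]
13. n8.val = true  [terminal]
14. n6.ok = 22  [len(B.lim) + 20]
15. n9.depth = false  [terminal]
16. n2.env = 17  [A₀.idx + 15]
17. n0.idx = "mvm"  ["m" ++ b.lab]
18. n0.hot = 0  [S.sig * -1 + 22]

9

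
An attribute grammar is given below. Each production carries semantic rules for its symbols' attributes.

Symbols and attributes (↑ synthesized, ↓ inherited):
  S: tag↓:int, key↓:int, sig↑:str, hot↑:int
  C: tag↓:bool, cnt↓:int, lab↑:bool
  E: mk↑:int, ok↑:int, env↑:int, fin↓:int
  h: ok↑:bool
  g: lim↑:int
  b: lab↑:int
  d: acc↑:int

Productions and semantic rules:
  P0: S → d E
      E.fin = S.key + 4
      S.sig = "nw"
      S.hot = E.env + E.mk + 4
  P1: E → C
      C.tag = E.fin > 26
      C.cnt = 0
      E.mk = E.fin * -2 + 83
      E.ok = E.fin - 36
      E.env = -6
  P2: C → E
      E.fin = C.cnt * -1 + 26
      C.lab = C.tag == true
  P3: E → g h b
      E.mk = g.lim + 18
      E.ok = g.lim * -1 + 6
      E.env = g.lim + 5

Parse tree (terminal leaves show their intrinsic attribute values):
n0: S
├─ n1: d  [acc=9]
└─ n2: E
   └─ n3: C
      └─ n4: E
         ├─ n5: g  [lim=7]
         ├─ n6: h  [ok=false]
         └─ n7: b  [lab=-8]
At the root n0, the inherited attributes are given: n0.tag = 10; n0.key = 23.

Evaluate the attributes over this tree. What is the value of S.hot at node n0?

27

1. n0.tag = 10  [given at root]
2. n0.key = 23  [given at root]
3. n1.acc = 9  [terminal]
4. n2.fin = 27  [S.key + 4]
5. n3.tag = true  [E.fin > 26]
6. n3.cnt = 0  [0]
7. n4.fin = 26  [C.cnt * -1 + 26]
8. n5.lim = 7  [terminal]
9. n6.ok = false  [terminal]
10. n7.lab = -8  [terminal]
11. n4.mk = 25  [g.lim + 18]
12. n4.ok = -1  [g.lim * -1 + 6]
13. n4.env = 12  [g.lim + 5]
14. n3.lab = true  [C.tag == true]
15. n2.mk = 29  [E.fin * -2 + 83]
16. n2.ok = -9  [E.fin - 36]
17. n2.env = -6  [-6]
18. n0.sig = "nw"  ["nw"]
19. n0.hot = 27  [E.env + E.mk + 4]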